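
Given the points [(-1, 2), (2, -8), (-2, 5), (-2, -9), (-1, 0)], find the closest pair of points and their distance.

Computing all pairwise distances among 5 points:

d((-1, 2), (2, -8)) = 10.4403
d((-1, 2), (-2, 5)) = 3.1623
d((-1, 2), (-2, -9)) = 11.0454
d((-1, 2), (-1, 0)) = 2.0 <-- minimum
d((2, -8), (-2, 5)) = 13.6015
d((2, -8), (-2, -9)) = 4.1231
d((2, -8), (-1, 0)) = 8.544
d((-2, 5), (-2, -9)) = 14.0
d((-2, 5), (-1, 0)) = 5.099
d((-2, -9), (-1, 0)) = 9.0554

Closest pair: (-1, 2) and (-1, 0) with distance 2.0

The closest pair is (-1, 2) and (-1, 0) with Euclidean distance 2.0. For 5 points, brute-force pairwise comparison is shown above. For large n, the divide-and-conquer algorithm (sort by x, recurse on halves, check the dividing strip) achieves O(n log n).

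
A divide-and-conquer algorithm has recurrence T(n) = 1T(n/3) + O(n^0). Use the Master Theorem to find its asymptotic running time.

Master Theorem for T(n) = 1T(n/3) + O(n^0):

a = 1, b = 3, c = 0
log_b(a) = log_3(1) = 0.0000

Case 2: c = 0 = log_3(1) = 0.0000
T(n) = O(n^0 log n) = O(log n)

For T(n) = 1T(n/3) + O(n^0): log_3(1) = 0.0000. This is Case 2 of the Master Theorem (c = log_b(a), equal work at all levels), giving O(log n).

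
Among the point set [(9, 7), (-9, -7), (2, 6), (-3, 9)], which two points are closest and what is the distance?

Computing all pairwise distances among 4 points:

d((9, 7), (-9, -7)) = 22.8035
d((9, 7), (2, 6)) = 7.0711
d((9, 7), (-3, 9)) = 12.1655
d((-9, -7), (2, 6)) = 17.0294
d((-9, -7), (-3, 9)) = 17.088
d((2, 6), (-3, 9)) = 5.831 <-- minimum

Closest pair: (2, 6) and (-3, 9) with distance 5.831

The closest pair is (2, 6) and (-3, 9) with Euclidean distance 5.831. For 4 points, brute-force pairwise comparison is shown above. For large n, the divide-and-conquer algorithm (sort by x, recurse on halves, check the dividing strip) achieves O(n log n).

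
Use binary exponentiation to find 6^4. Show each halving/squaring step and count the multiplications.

Computing 6^4 by squaring (build up from 6^1; each line after the first costs one multiplication):

6^1 = 6
6^2 = (6^1)^2 = 6^2 = 36
6^4 = (6^2)^2 = 36^2 = 1296

Result: 1296
Multiplications needed: 2 (2 lines after 6^1)

6^4 = 1296. Using exponentiation by squaring, this requires 2 multiplications. The key idea: if the exponent is even, square the half-power; if odd, multiply by the base once.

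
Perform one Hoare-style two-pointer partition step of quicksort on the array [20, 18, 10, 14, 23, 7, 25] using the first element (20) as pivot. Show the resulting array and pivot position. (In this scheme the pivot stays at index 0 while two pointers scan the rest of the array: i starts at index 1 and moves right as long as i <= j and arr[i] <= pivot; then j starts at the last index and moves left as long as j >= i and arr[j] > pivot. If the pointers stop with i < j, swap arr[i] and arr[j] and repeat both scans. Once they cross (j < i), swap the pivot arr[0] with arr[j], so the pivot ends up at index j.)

Hoare-style two-pointer partition with pivot = 20:

Initial array: [20, 18, 10, 14, 23, 7, 25]

Pointers start at i = 1, j = 6.
i stops at index 4 (arr[4]=23 > 20), j stops at index 5 (arr[5]=7 <= 20): swap arr[4] and arr[5], array becomes [20, 18, 10, 14, 7, 23, 25]
i ends at 5, j ends at 4: the pointers have crossed (j < i), so scanning stops.

Swap pivot arr[0] with arr[4] to place pivot at position 4: [7, 18, 10, 14, 20, 23, 25]
Pivot position: 4

After partitioning with pivot 20, the array becomes [7, 18, 10, 14, 20, 23, 25]. The pivot is placed at index 4. All elements to the left of the pivot are <= 20, and all elements to the right are > 20.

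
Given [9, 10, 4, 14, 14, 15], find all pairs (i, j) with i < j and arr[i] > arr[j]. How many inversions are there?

Finding inversions in [9, 10, 4, 14, 14, 15]:

(0, 2): arr[0]=9 > arr[2]=4
(1, 2): arr[1]=10 > arr[2]=4

Total inversions: 2

The array has 2 inversion(s): (0,2), (1,2). Each pair (i,j) satisfies i < j and arr[i] > arr[j].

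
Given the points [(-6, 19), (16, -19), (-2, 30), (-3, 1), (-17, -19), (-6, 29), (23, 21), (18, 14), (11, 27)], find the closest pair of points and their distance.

Computing all pairwise distances among 9 points:

d((-6, 19), (16, -19)) = 43.909
d((-6, 19), (-2, 30)) = 11.7047
d((-6, 19), (-3, 1)) = 18.2483
d((-6, 19), (-17, -19)) = 39.5601
d((-6, 19), (-6, 29)) = 10.0
d((-6, 19), (23, 21)) = 29.0689
d((-6, 19), (18, 14)) = 24.5153
d((-6, 19), (11, 27)) = 18.7883
d((16, -19), (-2, 30)) = 52.2015
d((16, -19), (-3, 1)) = 27.5862
d((16, -19), (-17, -19)) = 33.0
d((16, -19), (-6, 29)) = 52.8015
d((16, -19), (23, 21)) = 40.6079
d((16, -19), (18, 14)) = 33.0606
d((16, -19), (11, 27)) = 46.2709
d((-2, 30), (-3, 1)) = 29.0172
d((-2, 30), (-17, -19)) = 51.2445
d((-2, 30), (-6, 29)) = 4.1231 <-- minimum
d((-2, 30), (23, 21)) = 26.5707
d((-2, 30), (18, 14)) = 25.6125
d((-2, 30), (11, 27)) = 13.3417
d((-3, 1), (-17, -19)) = 24.4131
d((-3, 1), (-6, 29)) = 28.1603
d((-3, 1), (23, 21)) = 32.8024
d((-3, 1), (18, 14)) = 24.6982
d((-3, 1), (11, 27)) = 29.5296
d((-17, -19), (-6, 29)) = 49.2443
d((-17, -19), (23, 21)) = 56.5685
d((-17, -19), (18, 14)) = 48.1041
d((-17, -19), (11, 27)) = 53.8516
d((-6, 29), (23, 21)) = 30.0832
d((-6, 29), (18, 14)) = 28.3019
d((-6, 29), (11, 27)) = 17.1172
d((23, 21), (18, 14)) = 8.6023
d((23, 21), (11, 27)) = 13.4164
d((18, 14), (11, 27)) = 14.7648

Closest pair: (-2, 30) and (-6, 29) with distance 4.1231

The closest pair is (-2, 30) and (-6, 29) with Euclidean distance 4.1231. For 9 points, brute-force pairwise comparison is shown above. For large n, the divide-and-conquer algorithm (sort by x, recurse on halves, check the dividing strip) achieves O(n log n).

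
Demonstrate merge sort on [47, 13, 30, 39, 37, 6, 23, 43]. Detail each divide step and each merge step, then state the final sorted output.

Merge sort trace:

Split: [47, 13, 30, 39, 37, 6, 23, 43] -> [47, 13, 30, 39] and [37, 6, 23, 43]
  Split: [47, 13, 30, 39] -> [47, 13] and [30, 39]
    Split: [47, 13] -> [47] and [13]
    Merge: [47] + [13] -> [13, 47]
    Split: [30, 39] -> [30] and [39]
    Merge: [30] + [39] -> [30, 39]
  Merge: [13, 47] + [30, 39] -> [13, 30, 39, 47]
  Split: [37, 6, 23, 43] -> [37, 6] and [23, 43]
    Split: [37, 6] -> [37] and [6]
    Merge: [37] + [6] -> [6, 37]
    Split: [23, 43] -> [23] and [43]
    Merge: [23] + [43] -> [23, 43]
  Merge: [6, 37] + [23, 43] -> [6, 23, 37, 43]
Merge: [13, 30, 39, 47] + [6, 23, 37, 43] -> [6, 13, 23, 30, 37, 39, 43, 47]

Final sorted array: [6, 13, 23, 30, 37, 39, 43, 47]

The merge sort proceeds by recursively splitting the array and merging sorted halves.
After all merges, the sorted array is [6, 13, 23, 30, 37, 39, 43, 47].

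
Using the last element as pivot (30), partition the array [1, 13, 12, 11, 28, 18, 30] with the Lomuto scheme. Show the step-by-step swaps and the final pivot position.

Lomuto partition with pivot = 30:

Initial array: [1, 13, 12, 11, 28, 18, 30]

arr[0]=1 <= 30: swap with position 0, array becomes [1, 13, 12, 11, 28, 18, 30]
arr[1]=13 <= 30: swap with position 1, array becomes [1, 13, 12, 11, 28, 18, 30]
arr[2]=12 <= 30: swap with position 2, array becomes [1, 13, 12, 11, 28, 18, 30]
arr[3]=11 <= 30: swap with position 3, array becomes [1, 13, 12, 11, 28, 18, 30]
arr[4]=28 <= 30: swap with position 4, array becomes [1, 13, 12, 11, 28, 18, 30]
arr[5]=18 <= 30: swap with position 5, array becomes [1, 13, 12, 11, 28, 18, 30]

Place pivot at position 6: [1, 13, 12, 11, 28, 18, 30]
Pivot position: 6

After partitioning with pivot 30, the array becomes [1, 13, 12, 11, 28, 18, 30]. The pivot is placed at index 6. All elements to the left of the pivot are <= 30, and all elements to the right are > 30.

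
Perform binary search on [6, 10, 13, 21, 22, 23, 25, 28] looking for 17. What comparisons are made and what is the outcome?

Binary search for 17 in [6, 10, 13, 21, 22, 23, 25, 28]:

lo=0, hi=7, mid=3, arr[mid]=21 -> 21 > 17, search left half
lo=0, hi=2, mid=1, arr[mid]=10 -> 10 < 17, search right half
lo=2, hi=2, mid=2, arr[mid]=13 -> 13 < 17, search right half
lo=3 > hi=2, target 17 not found

Binary search determines that 17 is not in the array after 3 comparisons. The search space was exhausted without finding the target.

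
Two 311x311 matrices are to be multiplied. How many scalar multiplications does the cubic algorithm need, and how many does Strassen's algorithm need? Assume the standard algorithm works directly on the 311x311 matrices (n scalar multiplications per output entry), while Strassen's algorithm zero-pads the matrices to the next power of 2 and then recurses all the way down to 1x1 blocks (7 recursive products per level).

Matrix multiplication for 311x311 matrices:

Strassen's algorithm requires power-of-2 dimensions. Pad 311x311 to 512x512 (next power of 2).

Standard algorithm: 311^3 = 30080231 multiplications
Strassen's algorithm: 7^(log2(512)) = 7^9 = 40353607 multiplications
Difference: 30080231 - 40353607 = -10273376 (Strassen uses MORE here due to padding overhead — for small or just-over-power-of-2 n, padding can outweigh the per-level savings)

Standard: 30080231 multiplications (311^3). Strassen: 40353607 multiplications (7^9, after padding to 512x512). Strassen reduces 8 recursive multiplications to 7 at each level.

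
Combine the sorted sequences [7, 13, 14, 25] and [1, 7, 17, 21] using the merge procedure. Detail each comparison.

Merging process:

Compare 7 vs 1: take 1 from right. Merged: [1]
Compare 7 vs 7: take 7 from left. Merged: [1, 7]
Compare 13 vs 7: take 7 from right. Merged: [1, 7, 7]
Compare 13 vs 17: take 13 from left. Merged: [1, 7, 7, 13]
Compare 14 vs 17: take 14 from left. Merged: [1, 7, 7, 13, 14]
Compare 25 vs 17: take 17 from right. Merged: [1, 7, 7, 13, 14, 17]
Compare 25 vs 21: take 21 from right. Merged: [1, 7, 7, 13, 14, 17, 21]
Append remaining from left: [25]. Merged: [1, 7, 7, 13, 14, 17, 21, 25]

Final merged array: [1, 7, 7, 13, 14, 17, 21, 25]
Total comparisons: 7

The merged array is [1, 7, 7, 13, 14, 17, 21, 25], requiring 7 comparisons. The merge step runs in O(n) time where n is the total number of elements.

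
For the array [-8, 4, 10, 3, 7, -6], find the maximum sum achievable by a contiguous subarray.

Using Kadane's algorithm on [-8, 4, 10, 3, 7, -6]:

Scanning through the array:
Position 1 (value 4): max_ending_here = 4, max_so_far = 4
Position 2 (value 10): max_ending_here = 14, max_so_far = 14
Position 3 (value 3): max_ending_here = 17, max_so_far = 17
Position 4 (value 7): max_ending_here = 24, max_so_far = 24
Position 5 (value -6): max_ending_here = 18, max_so_far = 24

Maximum subarray: [4, 10, 3, 7]
Maximum sum: 24

The maximum subarray is [4, 10, 3, 7] with sum 24. This subarray runs from index 1 to index 4.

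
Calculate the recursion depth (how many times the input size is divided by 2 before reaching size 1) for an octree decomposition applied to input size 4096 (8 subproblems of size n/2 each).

For divide and conquer with division factor 2:

Problem sizes at each level:
Level 0: 4096
Level 1: 2048
Level 2: 1024
Level 3: 512
Level 4: 256
Level 5: 128
Level 6: 64
Level 7: 32
Level 8: 16
Level 9: 8
Level 10: 4
Level 11: 2
Level 12: 1

The root is level 0 and the size-1 base case is level 12 (the tree spans levels 0 through 12, i.e. 13 levels counting the root), so the depth is the number of divisions: log_2(4096) = 12

The recursion tree depth is log_2(4096) = 12. At each level, the problem size is divided by 2, so it takes 12 divisions to reduce to a base case of size 1. The algorithm makes 8 recursive calls at each level.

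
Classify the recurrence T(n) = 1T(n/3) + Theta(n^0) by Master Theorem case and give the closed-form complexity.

Master Theorem for T(n) = 1T(n/3) + O(n^0):

a = 1, b = 3, c = 0
log_b(a) = log_3(1) = 0.0000

Case 2: c = 0 = log_3(1) = 0.0000
T(n) = O(n^0 log n) = O(log n)

For T(n) = 1T(n/3) + O(n^0): log_3(1) = 0.0000. This is Case 2 of the Master Theorem (c = log_b(a), equal work at all levels), giving O(log n).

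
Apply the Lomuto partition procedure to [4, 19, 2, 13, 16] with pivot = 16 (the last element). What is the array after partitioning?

Lomuto partition with pivot = 16:

Initial array: [4, 19, 2, 13, 16]

arr[0]=4 <= 16: swap with position 0, array becomes [4, 19, 2, 13, 16]
arr[1]=19 > 16: no swap
arr[2]=2 <= 16: swap with position 1, array becomes [4, 2, 19, 13, 16]
arr[3]=13 <= 16: swap with position 2, array becomes [4, 2, 13, 19, 16]

Place pivot at position 3: [4, 2, 13, 16, 19]
Pivot position: 3

After partitioning with pivot 16, the array becomes [4, 2, 13, 16, 19]. The pivot is placed at index 3. All elements to the left of the pivot are <= 16, and all elements to the right are > 16.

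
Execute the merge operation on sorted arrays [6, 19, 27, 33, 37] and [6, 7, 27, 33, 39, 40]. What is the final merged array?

Merging process:

Compare 6 vs 6: take 6 from left. Merged: [6]
Compare 19 vs 6: take 6 from right. Merged: [6, 6]
Compare 19 vs 7: take 7 from right. Merged: [6, 6, 7]
Compare 19 vs 27: take 19 from left. Merged: [6, 6, 7, 19]
Compare 27 vs 27: take 27 from left. Merged: [6, 6, 7, 19, 27]
Compare 33 vs 27: take 27 from right. Merged: [6, 6, 7, 19, 27, 27]
Compare 33 vs 33: take 33 from left. Merged: [6, 6, 7, 19, 27, 27, 33]
Compare 37 vs 33: take 33 from right. Merged: [6, 6, 7, 19, 27, 27, 33, 33]
Compare 37 vs 39: take 37 from left. Merged: [6, 6, 7, 19, 27, 27, 33, 33, 37]
Append remaining from right: [39, 40]. Merged: [6, 6, 7, 19, 27, 27, 33, 33, 37, 39, 40]

Final merged array: [6, 6, 7, 19, 27, 27, 33, 33, 37, 39, 40]
Total comparisons: 9

The merged array is [6, 6, 7, 19, 27, 27, 33, 33, 37, 39, 40], requiring 9 comparisons. The merge step runs in O(n) time where n is the total number of elements.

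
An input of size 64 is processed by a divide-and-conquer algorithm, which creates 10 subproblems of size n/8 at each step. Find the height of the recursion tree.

For divide and conquer with division factor 8:

Problem sizes at each level:
Level 0: 64
Level 1: 8
Level 2: 1

The root is level 0 and the size-1 base case is level 2 (the tree spans levels 0 through 2, i.e. 3 levels counting the root), so the depth is the number of divisions: log_8(64) = 2

The recursion tree depth is log_8(64) = 2. At each level, the problem size is divided by 8, so it takes 2 divisions to reduce to a base case of size 1. The algorithm makes 10 recursive calls at each level.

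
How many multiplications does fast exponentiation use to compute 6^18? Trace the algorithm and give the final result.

Computing 6^18 by squaring (build up from 6^1; each line after the first costs one multiplication):

6^1 = 6
6^2 = (6^1)^2 = 6^2 = 36
6^4 = (6^2)^2 = 36^2 = 1296
6^8 = (6^4)^2 = 1296^2 = 1679616
6^9 = 6 * 6^8 = 6 * 1679616 = 10077696
6^18 = (6^9)^2 = 10077696^2 = 101559956668416

Result: 101559956668416
Multiplications needed: 5 (5 lines after 6^1)

6^18 = 101559956668416. Using exponentiation by squaring, this requires 5 multiplications. The key idea: if the exponent is even, square the half-power; if odd, multiply by the base once.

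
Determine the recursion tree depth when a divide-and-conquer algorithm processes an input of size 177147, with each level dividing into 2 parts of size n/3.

For divide and conquer with division factor 3:

Problem sizes at each level:
Level 0: 177147
Level 1: 59049
Level 2: 19683
Level 3: 6561
Level 4: 2187
Level 5: 729
Level 6: 243
Level 7: 81
Level 8: 27
Level 9: 9
Level 10: 3
Level 11: 1

The root is level 0 and the size-1 base case is level 11 (the tree spans levels 0 through 11, i.e. 12 levels counting the root), so the depth is the number of divisions: log_3(177147) = 11

The recursion tree depth is log_3(177147) = 11. At each level, the problem size is divided by 3, so it takes 11 divisions to reduce to a base case of size 1. The algorithm makes 2 recursive calls at each level.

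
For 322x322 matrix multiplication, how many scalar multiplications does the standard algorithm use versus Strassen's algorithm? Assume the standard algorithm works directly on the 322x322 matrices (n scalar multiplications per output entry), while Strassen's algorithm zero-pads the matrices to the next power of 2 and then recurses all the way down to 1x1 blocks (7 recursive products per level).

Matrix multiplication for 322x322 matrices:

Strassen's algorithm requires power-of-2 dimensions. Pad 322x322 to 512x512 (next power of 2).

Standard algorithm: 322^3 = 33386248 multiplications
Strassen's algorithm: 7^(log2(512)) = 7^9 = 40353607 multiplications
Difference: 33386248 - 40353607 = -6967359 (Strassen uses MORE here due to padding overhead — for small or just-over-power-of-2 n, padding can outweigh the per-level savings)

Standard: 33386248 multiplications (322^3). Strassen: 40353607 multiplications (7^9, after padding to 512x512). Strassen reduces 8 recursive multiplications to 7 at each level.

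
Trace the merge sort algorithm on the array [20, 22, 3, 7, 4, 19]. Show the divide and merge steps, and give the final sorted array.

Merge sort trace:

Split: [20, 22, 3, 7, 4, 19] -> [20, 22, 3] and [7, 4, 19]
  Split: [20, 22, 3] -> [20] and [22, 3]
    Split: [22, 3] -> [22] and [3]
    Merge: [22] + [3] -> [3, 22]
  Merge: [20] + [3, 22] -> [3, 20, 22]
  Split: [7, 4, 19] -> [7] and [4, 19]
    Split: [4, 19] -> [4] and [19]
    Merge: [4] + [19] -> [4, 19]
  Merge: [7] + [4, 19] -> [4, 7, 19]
Merge: [3, 20, 22] + [4, 7, 19] -> [3, 4, 7, 19, 20, 22]

Final sorted array: [3, 4, 7, 19, 20, 22]

The merge sort proceeds by recursively splitting the array and merging sorted halves.
After all merges, the sorted array is [3, 4, 7, 19, 20, 22].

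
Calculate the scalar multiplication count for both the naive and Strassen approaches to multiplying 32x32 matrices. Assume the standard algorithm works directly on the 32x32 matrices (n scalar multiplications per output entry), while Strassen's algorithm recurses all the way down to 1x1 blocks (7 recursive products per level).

Matrix multiplication for 32x32 matrices:

Standard algorithm: 32^3 = 32768 multiplications
Strassen's algorithm: 7^(log2(32)) = 7^5 = 16807 multiplications
Savings: 32768 - 16807 = 15961 multiplications

Standard: 32768 multiplications (32^3). Strassen: 16807 multiplications (7^5). Strassen reduces 8 recursive multiplications to 7 at each level.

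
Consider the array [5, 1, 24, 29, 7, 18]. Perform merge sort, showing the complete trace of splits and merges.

Merge sort trace:

Split: [5, 1, 24, 29, 7, 18] -> [5, 1, 24] and [29, 7, 18]
  Split: [5, 1, 24] -> [5] and [1, 24]
    Split: [1, 24] -> [1] and [24]
    Merge: [1] + [24] -> [1, 24]
  Merge: [5] + [1, 24] -> [1, 5, 24]
  Split: [29, 7, 18] -> [29] and [7, 18]
    Split: [7, 18] -> [7] and [18]
    Merge: [7] + [18] -> [7, 18]
  Merge: [29] + [7, 18] -> [7, 18, 29]
Merge: [1, 5, 24] + [7, 18, 29] -> [1, 5, 7, 18, 24, 29]

Final sorted array: [1, 5, 7, 18, 24, 29]

The merge sort proceeds by recursively splitting the array and merging sorted halves.
After all merges, the sorted array is [1, 5, 7, 18, 24, 29].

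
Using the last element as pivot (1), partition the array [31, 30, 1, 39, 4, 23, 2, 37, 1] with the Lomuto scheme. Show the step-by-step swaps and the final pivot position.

Lomuto partition with pivot = 1:

Initial array: [31, 30, 1, 39, 4, 23, 2, 37, 1]

arr[0]=31 > 1: no swap
arr[1]=30 > 1: no swap
arr[2]=1 <= 1: swap with position 0, array becomes [1, 30, 31, 39, 4, 23, 2, 37, 1]
arr[3]=39 > 1: no swap
arr[4]=4 > 1: no swap
arr[5]=23 > 1: no swap
arr[6]=2 > 1: no swap
arr[7]=37 > 1: no swap

Place pivot at position 1: [1, 1, 31, 39, 4, 23, 2, 37, 30]
Pivot position: 1

After partitioning with pivot 1, the array becomes [1, 1, 31, 39, 4, 23, 2, 37, 30]. The pivot is placed at index 1. All elements to the left of the pivot are <= 1, and all elements to the right are > 1.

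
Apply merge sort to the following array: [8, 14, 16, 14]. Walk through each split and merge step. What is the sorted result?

Merge sort trace:

Split: [8, 14, 16, 14] -> [8, 14] and [16, 14]
  Split: [8, 14] -> [8] and [14]
  Merge: [8] + [14] -> [8, 14]
  Split: [16, 14] -> [16] and [14]
  Merge: [16] + [14] -> [14, 16]
Merge: [8, 14] + [14, 16] -> [8, 14, 14, 16]

Final sorted array: [8, 14, 14, 16]

The merge sort proceeds by recursively splitting the array and merging sorted halves.
After all merges, the sorted array is [8, 14, 14, 16].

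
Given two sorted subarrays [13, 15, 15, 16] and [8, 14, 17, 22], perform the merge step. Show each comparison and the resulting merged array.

Merging process:

Compare 13 vs 8: take 8 from right. Merged: [8]
Compare 13 vs 14: take 13 from left. Merged: [8, 13]
Compare 15 vs 14: take 14 from right. Merged: [8, 13, 14]
Compare 15 vs 17: take 15 from left. Merged: [8, 13, 14, 15]
Compare 15 vs 17: take 15 from left. Merged: [8, 13, 14, 15, 15]
Compare 16 vs 17: take 16 from left. Merged: [8, 13, 14, 15, 15, 16]
Append remaining from right: [17, 22]. Merged: [8, 13, 14, 15, 15, 16, 17, 22]

Final merged array: [8, 13, 14, 15, 15, 16, 17, 22]
Total comparisons: 6

The merged array is [8, 13, 14, 15, 15, 16, 17, 22], requiring 6 comparisons. The merge step runs in O(n) time where n is the total number of elements.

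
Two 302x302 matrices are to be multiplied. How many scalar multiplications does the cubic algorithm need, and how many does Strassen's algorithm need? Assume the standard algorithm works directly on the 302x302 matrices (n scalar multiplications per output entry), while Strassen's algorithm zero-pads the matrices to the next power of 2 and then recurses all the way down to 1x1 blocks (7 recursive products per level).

Matrix multiplication for 302x302 matrices:

Strassen's algorithm requires power-of-2 dimensions. Pad 302x302 to 512x512 (next power of 2).

Standard algorithm: 302^3 = 27543608 multiplications
Strassen's algorithm: 7^(log2(512)) = 7^9 = 40353607 multiplications
Difference: 27543608 - 40353607 = -12809999 (Strassen uses MORE here due to padding overhead — for small or just-over-power-of-2 n, padding can outweigh the per-level savings)

Standard: 27543608 multiplications (302^3). Strassen: 40353607 multiplications (7^9, after padding to 512x512). Strassen reduces 8 recursive multiplications to 7 at each level.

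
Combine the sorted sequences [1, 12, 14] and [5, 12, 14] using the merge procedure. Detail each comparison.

Merging process:

Compare 1 vs 5: take 1 from left. Merged: [1]
Compare 12 vs 5: take 5 from right. Merged: [1, 5]
Compare 12 vs 12: take 12 from left. Merged: [1, 5, 12]
Compare 14 vs 12: take 12 from right. Merged: [1, 5, 12, 12]
Compare 14 vs 14: take 14 from left. Merged: [1, 5, 12, 12, 14]
Append remaining from right: [14]. Merged: [1, 5, 12, 12, 14, 14]

Final merged array: [1, 5, 12, 12, 14, 14]
Total comparisons: 5

The merged array is [1, 5, 12, 12, 14, 14], requiring 5 comparisons. The merge step runs in O(n) time where n is the total number of elements.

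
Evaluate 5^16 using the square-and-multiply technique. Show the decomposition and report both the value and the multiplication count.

Computing 5^16 by squaring (build up from 5^1; each line after the first costs one multiplication):

5^1 = 5
5^2 = (5^1)^2 = 5^2 = 25
5^4 = (5^2)^2 = 25^2 = 625
5^8 = (5^4)^2 = 625^2 = 390625
5^16 = (5^8)^2 = 390625^2 = 152587890625

Result: 152587890625
Multiplications needed: 4 (4 lines after 5^1)

5^16 = 152587890625. Using exponentiation by squaring, this requires 4 multiplications. The key idea: if the exponent is even, square the half-power; if odd, multiply by the base once.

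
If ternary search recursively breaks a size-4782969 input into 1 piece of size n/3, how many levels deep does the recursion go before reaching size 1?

For divide and conquer with division factor 3:

Problem sizes at each level:
Level 0: 4782969
Level 1: 1594323
Level 2: 531441
Level 3: 177147
Level 4: 59049
Level 5: 19683
Level 6: 6561
Level 7: 2187
Level 8: 729
Level 9: 243
Level 10: 81
Level 11: 27
Level 12: 9
Level 13: 3
Level 14: 1

The root is level 0 and the size-1 base case is level 14 (the tree spans levels 0 through 14, i.e. 15 levels counting the root), so the depth is the number of divisions: log_3(4782969) = 14

The recursion tree depth is log_3(4782969) = 14. At each level, the problem size is divided by 3, so it takes 14 divisions to reduce to a base case of size 1. The algorithm makes 1 recursive call at each level.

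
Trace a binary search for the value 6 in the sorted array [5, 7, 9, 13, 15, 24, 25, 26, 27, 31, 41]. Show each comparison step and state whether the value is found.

Binary search for 6 in [5, 7, 9, 13, 15, 24, 25, 26, 27, 31, 41]:

lo=0, hi=10, mid=5, arr[mid]=24 -> 24 > 6, search left half
lo=0, hi=4, mid=2, arr[mid]=9 -> 9 > 6, search left half
lo=0, hi=1, mid=0, arr[mid]=5 -> 5 < 6, search right half
lo=1, hi=1, mid=1, arr[mid]=7 -> 7 > 6, search left half
lo=1 > hi=0, target 6 not found

Binary search determines that 6 is not in the array after 4 comparisons. The search space was exhausted without finding the target.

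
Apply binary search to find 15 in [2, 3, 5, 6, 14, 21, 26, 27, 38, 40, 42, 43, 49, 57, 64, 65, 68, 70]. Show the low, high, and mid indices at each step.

Binary search for 15 in [2, 3, 5, 6, 14, 21, 26, 27, 38, 40, 42, 43, 49, 57, 64, 65, 68, 70]:

lo=0, hi=17, mid=8, arr[mid]=38 -> 38 > 15, search left half
lo=0, hi=7, mid=3, arr[mid]=6 -> 6 < 15, search right half
lo=4, hi=7, mid=5, arr[mid]=21 -> 21 > 15, search left half
lo=4, hi=4, mid=4, arr[mid]=14 -> 14 < 15, search right half
lo=5 > hi=4, target 15 not found

Binary search determines that 15 is not in the array after 4 comparisons. The search space was exhausted without finding the target.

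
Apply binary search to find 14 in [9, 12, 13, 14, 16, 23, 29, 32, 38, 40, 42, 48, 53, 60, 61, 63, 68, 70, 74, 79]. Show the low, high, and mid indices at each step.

Binary search for 14 in [9, 12, 13, 14, 16, 23, 29, 32, 38, 40, 42, 48, 53, 60, 61, 63, 68, 70, 74, 79]:

lo=0, hi=19, mid=9, arr[mid]=40 -> 40 > 14, search left half
lo=0, hi=8, mid=4, arr[mid]=16 -> 16 > 14, search left half
lo=0, hi=3, mid=1, arr[mid]=12 -> 12 < 14, search right half
lo=2, hi=3, mid=2, arr[mid]=13 -> 13 < 14, search right half
lo=3, hi=3, mid=3, arr[mid]=14 -> Found target at index 3!

Binary search finds 14 at index 3 after 5 comparisons. The search repeatedly halves the search space by comparing with the middle element.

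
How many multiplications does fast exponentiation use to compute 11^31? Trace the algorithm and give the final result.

Computing 11^31 by squaring (build up from 11^1; each line after the first costs one multiplication):

11^1 = 11
11^2 = (11^1)^2 = 11^2 = 121
11^3 = 11 * 11^2 = 11 * 121 = 1331
11^6 = (11^3)^2 = 1331^2 = 1771561
11^7 = 11 * 11^6 = 11 * 1771561 = 19487171
11^14 = (11^7)^2 = 19487171^2 = 379749833583241
11^15 = 11 * 11^14 = 11 * 379749833583241 = 4177248169415651
11^30 = (11^15)^2 = 4177248169415651^2 = 17449402268886407318558803753801
11^31 = 11 * 11^30 = 11 * 17449402268886407318558803753801 = 191943424957750480504146841291811

Result: 191943424957750480504146841291811
Multiplications needed: 8 (8 lines after 11^1)

11^31 = 191943424957750480504146841291811. Using exponentiation by squaring, this requires 8 multiplications. The key idea: if the exponent is even, square the half-power; if odd, multiply by the base once.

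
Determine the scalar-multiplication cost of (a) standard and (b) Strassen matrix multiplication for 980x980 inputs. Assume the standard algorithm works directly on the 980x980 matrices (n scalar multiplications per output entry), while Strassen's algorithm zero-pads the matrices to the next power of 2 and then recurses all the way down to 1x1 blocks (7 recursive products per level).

Matrix multiplication for 980x980 matrices:

Strassen's algorithm requires power-of-2 dimensions. Pad 980x980 to 1024x1024 (next power of 2).

Standard algorithm: 980^3 = 941192000 multiplications
Strassen's algorithm: 7^(log2(1024)) = 7^10 = 282475249 multiplications
Savings: 941192000 - 282475249 = 658716751 multiplications

Standard: 941192000 multiplications (980^3). Strassen: 282475249 multiplications (7^10, after padding to 1024x1024). Strassen reduces 8 recursive multiplications to 7 at each level.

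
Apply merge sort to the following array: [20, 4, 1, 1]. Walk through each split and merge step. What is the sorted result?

Merge sort trace:

Split: [20, 4, 1, 1] -> [20, 4] and [1, 1]
  Split: [20, 4] -> [20] and [4]
  Merge: [20] + [4] -> [4, 20]
  Split: [1, 1] -> [1] and [1]
  Merge: [1] + [1] -> [1, 1]
Merge: [4, 20] + [1, 1] -> [1, 1, 4, 20]

Final sorted array: [1, 1, 4, 20]

The merge sort proceeds by recursively splitting the array and merging sorted halves.
After all merges, the sorted array is [1, 1, 4, 20].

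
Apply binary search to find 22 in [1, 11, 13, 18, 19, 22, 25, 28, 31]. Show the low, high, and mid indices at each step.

Binary search for 22 in [1, 11, 13, 18, 19, 22, 25, 28, 31]:

lo=0, hi=8, mid=4, arr[mid]=19 -> 19 < 22, search right half
lo=5, hi=8, mid=6, arr[mid]=25 -> 25 > 22, search left half
lo=5, hi=5, mid=5, arr[mid]=22 -> Found target at index 5!

Binary search finds 22 at index 5 after 3 comparisons. The search repeatedly halves the search space by comparing with the middle element.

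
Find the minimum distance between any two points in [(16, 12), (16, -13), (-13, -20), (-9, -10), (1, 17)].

Computing all pairwise distances among 5 points:

d((16, 12), (16, -13)) = 25.0
d((16, 12), (-13, -20)) = 43.1856
d((16, 12), (-9, -10)) = 33.3017
d((16, 12), (1, 17)) = 15.8114
d((16, -13), (-13, -20)) = 29.8329
d((16, -13), (-9, -10)) = 25.1794
d((16, -13), (1, 17)) = 33.541
d((-13, -20), (-9, -10)) = 10.7703 <-- minimum
d((-13, -20), (1, 17)) = 39.5601
d((-9, -10), (1, 17)) = 28.7924

Closest pair: (-13, -20) and (-9, -10) with distance 10.7703

The closest pair is (-13, -20) and (-9, -10) with Euclidean distance 10.7703. For 5 points, brute-force pairwise comparison is shown above. For large n, the divide-and-conquer algorithm (sort by x, recurse on halves, check the dividing strip) achieves O(n log n).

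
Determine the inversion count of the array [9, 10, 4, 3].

Finding inversions in [9, 10, 4, 3]:

(0, 2): arr[0]=9 > arr[2]=4
(0, 3): arr[0]=9 > arr[3]=3
(1, 2): arr[1]=10 > arr[2]=4
(1, 3): arr[1]=10 > arr[3]=3
(2, 3): arr[2]=4 > arr[3]=3

Total inversions: 5

The array has 5 inversion(s): (0,2), (0,3), (1,2), (1,3), (2,3). Each pair (i,j) satisfies i < j and arr[i] > arr[j].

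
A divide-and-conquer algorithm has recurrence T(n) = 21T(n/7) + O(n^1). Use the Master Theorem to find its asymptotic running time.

Master Theorem for T(n) = 21T(n/7) + O(n^1):

a = 21, b = 7, c = 1
log_b(a) = log_7(21) = 1.5646

Case 1: c = 1 < log_7(21) = 1.5646
T(n) = O(n^(log_7 21))

For T(n) = 21T(n/7) + O(n^1): log_7(21) = 1.5646. This is Case 1 of the Master Theorem (c < log_b(a), work dominated by leaves), giving O(n^(log_7 21)).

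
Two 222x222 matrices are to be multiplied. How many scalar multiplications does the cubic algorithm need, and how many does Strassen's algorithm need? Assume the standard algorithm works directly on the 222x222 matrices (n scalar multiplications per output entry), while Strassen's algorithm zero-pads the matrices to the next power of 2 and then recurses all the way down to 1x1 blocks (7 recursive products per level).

Matrix multiplication for 222x222 matrices:

Strassen's algorithm requires power-of-2 dimensions. Pad 222x222 to 256x256 (next power of 2).

Standard algorithm: 222^3 = 10941048 multiplications
Strassen's algorithm: 7^(log2(256)) = 7^8 = 5764801 multiplications
Savings: 10941048 - 5764801 = 5176247 multiplications

Standard: 10941048 multiplications (222^3). Strassen: 5764801 multiplications (7^8, after padding to 256x256). Strassen reduces 8 recursive multiplications to 7 at each level.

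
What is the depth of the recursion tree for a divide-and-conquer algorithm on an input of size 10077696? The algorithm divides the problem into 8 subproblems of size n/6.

For divide and conquer with division factor 6:

Problem sizes at each level:
Level 0: 10077696
Level 1: 1679616
Level 2: 279936
Level 3: 46656
Level 4: 7776
Level 5: 1296
Level 6: 216
Level 7: 36
Level 8: 6
Level 9: 1

The root is level 0 and the size-1 base case is level 9 (the tree spans levels 0 through 9, i.e. 10 levels counting the root), so the depth is the number of divisions: log_6(10077696) = 9

The recursion tree depth is log_6(10077696) = 9. At each level, the problem size is divided by 6, so it takes 9 divisions to reduce to a base case of size 1. The algorithm makes 8 recursive calls at each level.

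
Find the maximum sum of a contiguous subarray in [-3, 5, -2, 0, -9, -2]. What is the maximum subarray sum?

Using Kadane's algorithm on [-3, 5, -2, 0, -9, -2]:

Scanning through the array:
Position 1 (value 5): max_ending_here = 5, max_so_far = 5
Position 2 (value -2): max_ending_here = 3, max_so_far = 5
Position 3 (value 0): max_ending_here = 3, max_so_far = 5
Position 4 (value -9): max_ending_here = -6, max_so_far = 5
Position 5 (value -2): max_ending_here = -2, max_so_far = 5

Maximum subarray: [5]
Maximum sum: 5

The maximum subarray is [5] with sum 5. This subarray runs from index 1 to index 1.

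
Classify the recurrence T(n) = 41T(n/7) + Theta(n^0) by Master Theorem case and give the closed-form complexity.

Master Theorem for T(n) = 41T(n/7) + O(n^0):

a = 41, b = 7, c = 0
log_b(a) = log_7(41) = 1.9084

Case 1: c = 0 < log_7(41) = 1.9084
T(n) = O(n^(log_7 41))

For T(n) = 41T(n/7) + O(n^0): log_7(41) = 1.9084. This is Case 1 of the Master Theorem (c < log_b(a), work dominated by leaves), giving O(n^(log_7 41)).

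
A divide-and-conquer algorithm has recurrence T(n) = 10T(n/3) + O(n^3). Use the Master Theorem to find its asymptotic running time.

Master Theorem for T(n) = 10T(n/3) + O(n^3):

a = 10, b = 3, c = 3
log_b(a) = log_3(10) = 2.0959

Case 3: c = 3 > log_3(10) = 2.0959
T(n) = O(n^3) = O(n^3)

For T(n) = 10T(n/3) + O(n^3): log_3(10) = 2.0959. This is Case 3 of the Master Theorem (c > log_b(a), work dominated by root), giving O(n^3).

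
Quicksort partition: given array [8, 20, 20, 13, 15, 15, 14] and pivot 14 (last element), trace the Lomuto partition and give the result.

Lomuto partition with pivot = 14:

Initial array: [8, 20, 20, 13, 15, 15, 14]

arr[0]=8 <= 14: swap with position 0, array becomes [8, 20, 20, 13, 15, 15, 14]
arr[1]=20 > 14: no swap
arr[2]=20 > 14: no swap
arr[3]=13 <= 14: swap with position 1, array becomes [8, 13, 20, 20, 15, 15, 14]
arr[4]=15 > 14: no swap
arr[5]=15 > 14: no swap

Place pivot at position 2: [8, 13, 14, 20, 15, 15, 20]
Pivot position: 2

After partitioning with pivot 14, the array becomes [8, 13, 14, 20, 15, 15, 20]. The pivot is placed at index 2. All elements to the left of the pivot are <= 14, and all elements to the right are > 14.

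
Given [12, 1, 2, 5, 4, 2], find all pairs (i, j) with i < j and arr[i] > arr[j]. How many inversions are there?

Finding inversions in [12, 1, 2, 5, 4, 2]:

(0, 1): arr[0]=12 > arr[1]=1
(0, 2): arr[0]=12 > arr[2]=2
(0, 3): arr[0]=12 > arr[3]=5
(0, 4): arr[0]=12 > arr[4]=4
(0, 5): arr[0]=12 > arr[5]=2
(3, 4): arr[3]=5 > arr[4]=4
(3, 5): arr[3]=5 > arr[5]=2
(4, 5): arr[4]=4 > arr[5]=2

Total inversions: 8

The array has 8 inversion(s): (0,1), (0,2), (0,3), (0,4), (0,5), (3,4), (3,5), (4,5). Each pair (i,j) satisfies i < j and arr[i] > arr[j].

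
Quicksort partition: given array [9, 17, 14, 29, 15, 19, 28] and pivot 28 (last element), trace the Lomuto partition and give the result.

Lomuto partition with pivot = 28:

Initial array: [9, 17, 14, 29, 15, 19, 28]

arr[0]=9 <= 28: swap with position 0, array becomes [9, 17, 14, 29, 15, 19, 28]
arr[1]=17 <= 28: swap with position 1, array becomes [9, 17, 14, 29, 15, 19, 28]
arr[2]=14 <= 28: swap with position 2, array becomes [9, 17, 14, 29, 15, 19, 28]
arr[3]=29 > 28: no swap
arr[4]=15 <= 28: swap with position 3, array becomes [9, 17, 14, 15, 29, 19, 28]
arr[5]=19 <= 28: swap with position 4, array becomes [9, 17, 14, 15, 19, 29, 28]

Place pivot at position 5: [9, 17, 14, 15, 19, 28, 29]
Pivot position: 5

After partitioning with pivot 28, the array becomes [9, 17, 14, 15, 19, 28, 29]. The pivot is placed at index 5. All elements to the left of the pivot are <= 28, and all elements to the right are > 28.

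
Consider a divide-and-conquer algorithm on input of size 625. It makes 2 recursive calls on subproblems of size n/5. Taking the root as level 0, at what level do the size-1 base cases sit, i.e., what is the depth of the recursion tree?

For divide and conquer with division factor 5:

Problem sizes at each level:
Level 0: 625
Level 1: 125
Level 2: 25
Level 3: 5
Level 4: 1

The root is level 0 and the size-1 base case is level 4 (the tree spans levels 0 through 4, i.e. 5 levels counting the root), so the depth is the number of divisions: log_5(625) = 4

The recursion tree depth is log_5(625) = 4. At each level, the problem size is divided by 5, so it takes 4 divisions to reduce to a base case of size 1. The algorithm makes 2 recursive calls at each level.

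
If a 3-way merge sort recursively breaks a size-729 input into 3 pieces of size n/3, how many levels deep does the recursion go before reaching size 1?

For divide and conquer with division factor 3:

Problem sizes at each level:
Level 0: 729
Level 1: 243
Level 2: 81
Level 3: 27
Level 4: 9
Level 5: 3
Level 6: 1

The root is level 0 and the size-1 base case is level 6 (the tree spans levels 0 through 6, i.e. 7 levels counting the root), so the depth is the number of divisions: log_3(729) = 6

The recursion tree depth is log_3(729) = 6. At each level, the problem size is divided by 3, so it takes 6 divisions to reduce to a base case of size 1. The algorithm makes 3 recursive calls at each level.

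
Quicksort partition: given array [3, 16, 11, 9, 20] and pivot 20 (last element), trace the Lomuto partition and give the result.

Lomuto partition with pivot = 20:

Initial array: [3, 16, 11, 9, 20]

arr[0]=3 <= 20: swap with position 0, array becomes [3, 16, 11, 9, 20]
arr[1]=16 <= 20: swap with position 1, array becomes [3, 16, 11, 9, 20]
arr[2]=11 <= 20: swap with position 2, array becomes [3, 16, 11, 9, 20]
arr[3]=9 <= 20: swap with position 3, array becomes [3, 16, 11, 9, 20]

Place pivot at position 4: [3, 16, 11, 9, 20]
Pivot position: 4

After partitioning with pivot 20, the array becomes [3, 16, 11, 9, 20]. The pivot is placed at index 4. All elements to the left of the pivot are <= 20, and all elements to the right are > 20.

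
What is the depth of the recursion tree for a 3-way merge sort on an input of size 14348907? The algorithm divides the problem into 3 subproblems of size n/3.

For divide and conquer with division factor 3:

Problem sizes at each level:
Level 0: 14348907
Level 1: 4782969
Level 2: 1594323
Level 3: 531441
Level 4: 177147
Level 5: 59049
Level 6: 19683
Level 7: 6561
Level 8: 2187
Level 9: 729
Level 10: 243
Level 11: 81
Level 12: 27
Level 13: 9
Level 14: 3
Level 15: 1

The root is level 0 and the size-1 base case is level 15 (the tree spans levels 0 through 15, i.e. 16 levels counting the root), so the depth is the number of divisions: log_3(14348907) = 15

The recursion tree depth is log_3(14348907) = 15. At each level, the problem size is divided by 3, so it takes 15 divisions to reduce to a base case of size 1. The algorithm makes 3 recursive calls at each level.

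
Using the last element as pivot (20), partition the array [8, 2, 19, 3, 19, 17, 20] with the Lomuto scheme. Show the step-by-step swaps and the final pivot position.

Lomuto partition with pivot = 20:

Initial array: [8, 2, 19, 3, 19, 17, 20]

arr[0]=8 <= 20: swap with position 0, array becomes [8, 2, 19, 3, 19, 17, 20]
arr[1]=2 <= 20: swap with position 1, array becomes [8, 2, 19, 3, 19, 17, 20]
arr[2]=19 <= 20: swap with position 2, array becomes [8, 2, 19, 3, 19, 17, 20]
arr[3]=3 <= 20: swap with position 3, array becomes [8, 2, 19, 3, 19, 17, 20]
arr[4]=19 <= 20: swap with position 4, array becomes [8, 2, 19, 3, 19, 17, 20]
arr[5]=17 <= 20: swap with position 5, array becomes [8, 2, 19, 3, 19, 17, 20]

Place pivot at position 6: [8, 2, 19, 3, 19, 17, 20]
Pivot position: 6

After partitioning with pivot 20, the array becomes [8, 2, 19, 3, 19, 17, 20]. The pivot is placed at index 6. All elements to the left of the pivot are <= 20, and all elements to the right are > 20.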